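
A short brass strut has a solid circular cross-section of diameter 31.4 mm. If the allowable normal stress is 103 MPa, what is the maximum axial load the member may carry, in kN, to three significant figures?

A = 774.4 mm².
P_max = σ_allow · A = 103 · 774.4 = 79760 N = 79.76 kN.

79.8 kN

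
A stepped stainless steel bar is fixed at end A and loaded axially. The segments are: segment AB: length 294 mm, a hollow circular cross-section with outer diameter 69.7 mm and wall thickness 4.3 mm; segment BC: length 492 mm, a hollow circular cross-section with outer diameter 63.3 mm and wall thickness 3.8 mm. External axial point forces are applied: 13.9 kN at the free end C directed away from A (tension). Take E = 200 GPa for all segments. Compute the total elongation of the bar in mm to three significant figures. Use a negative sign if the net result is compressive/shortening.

0.0713 mm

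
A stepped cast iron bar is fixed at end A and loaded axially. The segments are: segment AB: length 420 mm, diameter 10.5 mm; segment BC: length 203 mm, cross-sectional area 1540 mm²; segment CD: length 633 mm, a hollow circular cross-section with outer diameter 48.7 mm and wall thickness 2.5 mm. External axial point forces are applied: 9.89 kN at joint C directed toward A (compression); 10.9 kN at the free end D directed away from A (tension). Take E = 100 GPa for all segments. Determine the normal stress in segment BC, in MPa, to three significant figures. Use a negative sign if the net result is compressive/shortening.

Internal axial forces (sectioning from the free end, tension +): N_CD = 10.9 kN, N_BC = 1.01 kN, N_AB = 1.01 kN.
σ_BC = N_BC/A_BC = 1010/1540 = 0.6558 MPa.

0.656 MPa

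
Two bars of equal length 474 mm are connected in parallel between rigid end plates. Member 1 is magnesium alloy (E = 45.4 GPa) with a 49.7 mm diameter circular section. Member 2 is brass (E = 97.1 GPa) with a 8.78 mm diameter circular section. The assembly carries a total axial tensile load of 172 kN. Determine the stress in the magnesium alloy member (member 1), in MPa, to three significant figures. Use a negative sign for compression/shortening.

A_1 = 1940 mm².
A_2 = 60.55 mm².
Equal strain + equilibrium ⇒ each member carries load in proportion to AE: A₁E₁ = 88080000 N, A₂E₂ = 5879000 N, ΣAE = 93960000 N.
σ₁ = P·E₁/ΣAE = 172000·45400/93960000 = 83.11 MPa.

83.1 MPa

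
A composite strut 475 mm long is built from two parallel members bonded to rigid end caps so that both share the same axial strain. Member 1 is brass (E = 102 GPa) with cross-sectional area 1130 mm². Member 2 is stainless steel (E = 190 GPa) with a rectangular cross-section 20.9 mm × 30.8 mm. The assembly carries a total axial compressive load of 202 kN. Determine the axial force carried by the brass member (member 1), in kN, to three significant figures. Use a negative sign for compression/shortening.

-98.0 kN

A_2 = 643.7 mm².
Equal strain + equilibrium ⇒ each member carries load in proportion to AE: A₁E₁ = 115300000 N, A₂E₂ = 122300000 N, ΣAE = 237600000 N.
F₁ = P·A₁E₁/ΣAE = -202000·115300000/237600000 = -98000 N.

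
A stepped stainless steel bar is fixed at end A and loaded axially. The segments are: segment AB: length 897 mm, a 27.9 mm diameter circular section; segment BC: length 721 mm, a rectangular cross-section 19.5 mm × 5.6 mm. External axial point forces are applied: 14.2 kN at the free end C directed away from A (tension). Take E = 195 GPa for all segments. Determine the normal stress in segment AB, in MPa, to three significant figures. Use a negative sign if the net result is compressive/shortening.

23.2 MPa

Internal axial forces (sectioning from the free end, tension +): N_BC = 14.2 kN, N_AB = 14.2 kN.
A_AB = 611.4 mm².
σ_AB = N_AB/A_AB = 14200/611.4 = 23.23 MPa.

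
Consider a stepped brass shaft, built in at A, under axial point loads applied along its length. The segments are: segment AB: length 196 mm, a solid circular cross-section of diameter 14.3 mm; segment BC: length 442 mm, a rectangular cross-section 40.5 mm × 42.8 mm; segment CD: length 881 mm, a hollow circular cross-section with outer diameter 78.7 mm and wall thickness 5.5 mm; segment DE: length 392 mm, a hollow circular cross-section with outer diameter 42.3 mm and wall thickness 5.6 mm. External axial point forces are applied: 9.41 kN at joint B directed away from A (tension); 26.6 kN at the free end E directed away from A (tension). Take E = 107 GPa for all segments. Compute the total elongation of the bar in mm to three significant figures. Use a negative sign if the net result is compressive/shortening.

Internal axial forces (sectioning from the free end, tension +): N_DE = 26.6 kN, N_CD = 26.6 kN, N_BC = 26.6 kN, N_AB = 36.01 kN.
A_AB = 160.6 mm².
A_BC = 1733 mm².
A_CD = 1265 mm².
A_DE = 645.7 mm².
δ_AB = 36010·196/(160.6·107000) = 0.4107 mm
δ_BC = 26600·442/(1733·107000) = 0.06339 mm
δ_CD = 26600·881/(1265·107000) = 0.1732 mm
δ_DE = 26600·392/(645.7·107000) = 0.1509 mm
δ = Σδ_i = 0.7982 mm.

0.798 mm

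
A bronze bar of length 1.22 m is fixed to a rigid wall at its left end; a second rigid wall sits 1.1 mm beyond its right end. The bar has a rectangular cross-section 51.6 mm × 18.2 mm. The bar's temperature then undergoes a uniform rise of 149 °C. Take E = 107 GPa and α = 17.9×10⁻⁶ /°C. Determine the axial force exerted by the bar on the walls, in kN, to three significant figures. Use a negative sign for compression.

Free thermal expansion αLΔT = 17.9e-6 · 1220 · 149 = 3.254 mm.
The walls engage after the gap closes; constrained expansion = 3.254 − 1.1 = 2.154 mm.
The walls impose strain ε = −(2.154)/1220 = -1.7655e-03; σ = Eε = 107000 · -1.7655e-03 = -188.9 MPa.
Wall reaction R = σ·A = -188.9·939.1 = -177400 N = -177.4 kN.

-177 kN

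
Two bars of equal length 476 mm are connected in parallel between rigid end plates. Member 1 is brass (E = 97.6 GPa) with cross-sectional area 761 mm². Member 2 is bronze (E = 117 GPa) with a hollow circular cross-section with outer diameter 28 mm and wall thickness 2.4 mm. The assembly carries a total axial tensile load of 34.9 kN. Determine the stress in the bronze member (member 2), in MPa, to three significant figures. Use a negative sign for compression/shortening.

42.2 MPa

A_2 = 193 mm².
Equal strain + equilibrium ⇒ each member carries load in proportion to AE: A₁E₁ = 74270000 N, A₂E₂ = 22580000 N, ΣAE = 96860000 N.
σ₂ = P·E₂/ΣAE = 34900·117000/96860000 = 42.16 MPa.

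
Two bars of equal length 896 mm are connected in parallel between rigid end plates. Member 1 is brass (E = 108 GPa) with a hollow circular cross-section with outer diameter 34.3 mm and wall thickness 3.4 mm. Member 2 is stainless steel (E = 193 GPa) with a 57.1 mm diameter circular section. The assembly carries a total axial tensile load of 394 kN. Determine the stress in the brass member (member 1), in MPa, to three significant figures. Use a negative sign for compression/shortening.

80.3 MPa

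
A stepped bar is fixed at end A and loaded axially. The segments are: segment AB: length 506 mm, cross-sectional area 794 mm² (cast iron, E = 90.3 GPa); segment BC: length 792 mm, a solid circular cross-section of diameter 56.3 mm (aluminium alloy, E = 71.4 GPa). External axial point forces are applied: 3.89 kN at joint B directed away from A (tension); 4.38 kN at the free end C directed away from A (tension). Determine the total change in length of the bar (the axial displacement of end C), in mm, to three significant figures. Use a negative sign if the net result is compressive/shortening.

0.0779 mm

Internal axial forces (sectioning from the free end, tension +): N_BC = 4.38 kN, N_AB = 8.27 kN.
A_BC = 2489 mm².
δ_AB = 8270·506/(794·90300) = 0.05836 mm
δ_BC = 4380·792/(2489·71400) = 0.01952 mm
δ = Σδ_i = 0.07788 mm.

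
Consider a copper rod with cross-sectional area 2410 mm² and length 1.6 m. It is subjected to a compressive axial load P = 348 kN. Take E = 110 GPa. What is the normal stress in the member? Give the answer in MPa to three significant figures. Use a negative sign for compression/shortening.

-144 MPa

σ = N/A = -348000/2410 = -144.4 MPa.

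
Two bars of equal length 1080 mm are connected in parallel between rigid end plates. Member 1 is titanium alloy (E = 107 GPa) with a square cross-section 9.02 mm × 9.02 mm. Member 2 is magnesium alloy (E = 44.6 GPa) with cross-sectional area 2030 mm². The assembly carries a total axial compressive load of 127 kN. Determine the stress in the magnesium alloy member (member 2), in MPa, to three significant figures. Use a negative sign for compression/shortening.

-57.1 MPa

A_1 = 81.36 mm².
Equal strain + equilibrium ⇒ each member carries load in proportion to AE: A₁E₁ = 8706000 N, A₂E₂ = 90540000 N, ΣAE = 99240000 N.
σ₂ = P·E₂/ΣAE = -127000·44600/99240000 = -57.07 MPa.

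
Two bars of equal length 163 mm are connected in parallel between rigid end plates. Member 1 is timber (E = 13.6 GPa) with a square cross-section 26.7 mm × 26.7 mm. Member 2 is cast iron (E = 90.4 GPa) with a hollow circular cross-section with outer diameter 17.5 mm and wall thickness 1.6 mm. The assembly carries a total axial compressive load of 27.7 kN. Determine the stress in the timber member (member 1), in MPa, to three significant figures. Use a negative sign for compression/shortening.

A_1 = 712.9 mm².
A_2 = 79.92 mm².
Equal strain + equilibrium ⇒ each member carries load in proportion to AE: A₁E₁ = 9695000 N, A₂E₂ = 7225000 N, ΣAE = 16920000 N.
σ₁ = P·E₁/ΣAE = -27700·13600/16920000 = -22.26 MPa.

-22.3 MPa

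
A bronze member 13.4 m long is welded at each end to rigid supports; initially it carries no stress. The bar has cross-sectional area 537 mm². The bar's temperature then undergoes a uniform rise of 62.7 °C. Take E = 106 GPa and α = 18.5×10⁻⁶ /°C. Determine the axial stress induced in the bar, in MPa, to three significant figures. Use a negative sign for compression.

Free thermal expansion αLΔT = 18.5e-6 · 13400 · 62.7 = 15.54 mm.
The walls impose strain ε = −(15.54)/13400 = -1.1600e-03; σ = Eε = 106000 · -1.1600e-03 = -123 MPa.

-123 MPa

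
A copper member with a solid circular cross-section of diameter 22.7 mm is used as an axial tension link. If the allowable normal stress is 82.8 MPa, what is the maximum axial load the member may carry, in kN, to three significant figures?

33.5 kN

A = 404.7 mm².
P_max = σ_allow · A = 82.8 · 404.7 = 33510 N = 33.51 kN.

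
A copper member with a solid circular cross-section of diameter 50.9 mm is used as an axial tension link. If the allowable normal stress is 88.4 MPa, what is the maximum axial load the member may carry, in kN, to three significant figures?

A = 2035 mm².
P_max = σ_allow · A = 88.4 · 2035 = 179900 N = 179.9 kN.

180 kN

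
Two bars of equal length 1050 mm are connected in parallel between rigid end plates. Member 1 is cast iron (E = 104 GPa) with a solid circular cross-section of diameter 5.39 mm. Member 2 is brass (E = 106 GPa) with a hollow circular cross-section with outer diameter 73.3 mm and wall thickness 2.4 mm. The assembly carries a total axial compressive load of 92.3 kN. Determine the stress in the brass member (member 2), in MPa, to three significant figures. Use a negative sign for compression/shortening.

-166 MPa

A_1 = 22.82 mm².
A_2 = 534.6 mm².
Equal strain + equilibrium ⇒ each member carries load in proportion to AE: A₁E₁ = 2373000 N, A₂E₂ = 56660000 N, ΣAE = 59040000 N.
σ₂ = P·E₂/ΣAE = -92300·106000/59040000 = -165.7 MPa.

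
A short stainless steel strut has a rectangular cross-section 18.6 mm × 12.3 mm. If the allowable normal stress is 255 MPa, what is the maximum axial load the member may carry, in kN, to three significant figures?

A = 228.8 mm².
P_max = σ_allow · A = 255 · 228.8 = 58340 N = 58.34 kN.

58.3 kN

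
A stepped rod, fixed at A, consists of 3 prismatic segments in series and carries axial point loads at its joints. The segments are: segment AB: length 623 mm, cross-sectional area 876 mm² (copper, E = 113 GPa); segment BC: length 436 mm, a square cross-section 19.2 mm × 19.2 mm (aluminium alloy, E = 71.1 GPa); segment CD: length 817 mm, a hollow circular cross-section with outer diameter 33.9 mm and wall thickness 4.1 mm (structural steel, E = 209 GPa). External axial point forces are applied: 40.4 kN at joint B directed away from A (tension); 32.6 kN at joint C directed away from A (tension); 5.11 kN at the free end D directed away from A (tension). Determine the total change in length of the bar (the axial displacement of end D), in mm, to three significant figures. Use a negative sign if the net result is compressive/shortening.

1.17 mm

Internal axial forces (sectioning from the free end, tension +): N_CD = 5.11 kN, N_BC = 37.71 kN, N_AB = 78.11 kN.
A_BC = 368.6 mm².
A_CD = 383.8 mm².
δ_AB = 78110·623/(876·113000) = 0.4916 mm
δ_BC = 37710·436/(368.6·71100) = 0.6273 mm
δ_CD = 5110·817/(383.8·209000) = 0.05204 mm
δ = Σδ_i = 1.171 mm.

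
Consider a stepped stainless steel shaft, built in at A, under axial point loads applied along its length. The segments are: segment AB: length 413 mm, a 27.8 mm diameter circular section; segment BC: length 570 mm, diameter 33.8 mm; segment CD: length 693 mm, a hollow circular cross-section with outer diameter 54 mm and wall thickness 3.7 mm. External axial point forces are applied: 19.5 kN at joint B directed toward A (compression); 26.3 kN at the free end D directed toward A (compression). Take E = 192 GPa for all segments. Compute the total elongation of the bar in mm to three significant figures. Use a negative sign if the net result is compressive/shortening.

-0.412 mm

Internal axial forces (sectioning from the free end, tension +): N_CD = -26.3 kN, N_BC = -26.3 kN, N_AB = -45.8 kN.
A_AB = 607 mm².
A_BC = 897.3 mm².
A_CD = 584.7 mm².
δ_AB = -45800·413/(607·192000) = -0.1623 mm
δ_BC = -26300·570/(897.3·192000) = -0.08702 mm
δ_CD = -26300·693/(584.7·192000) = -0.1624 mm
δ = Σδ_i = -0.4117 mm.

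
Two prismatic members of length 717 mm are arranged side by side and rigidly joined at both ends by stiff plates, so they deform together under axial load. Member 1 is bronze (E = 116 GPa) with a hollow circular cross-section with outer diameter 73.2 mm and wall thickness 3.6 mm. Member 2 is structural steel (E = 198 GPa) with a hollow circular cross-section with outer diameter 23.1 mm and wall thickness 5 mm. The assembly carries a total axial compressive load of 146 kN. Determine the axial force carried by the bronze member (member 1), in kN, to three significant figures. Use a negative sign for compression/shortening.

A_1 = 787.2 mm².
A_2 = 284.3 mm².
Equal strain + equilibrium ⇒ each member carries load in proportion to AE: A₁E₁ = 91310000 N, A₂E₂ = 56290000 N, ΣAE = 147600000 N.
F₁ = P·A₁E₁/ΣAE = -146000·91310000/147600000 = -90320 N.

-90.3 kN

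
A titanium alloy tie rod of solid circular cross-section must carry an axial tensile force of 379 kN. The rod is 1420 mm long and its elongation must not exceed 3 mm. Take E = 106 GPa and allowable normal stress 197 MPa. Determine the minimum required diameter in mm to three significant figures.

49.5 mm

Required area A ≥ P/σ_allow = 379000/197 = 1924 mm².
For a solid circular section, d ≥ √(4A/π) = 49.49 mm.
Elongation limit: A ≥ PL/(Eδ_allow) = 379000·1420/(106000·3) = 1692 mm² ⇒ d ≥ 46.42 mm.
The stress limit governs.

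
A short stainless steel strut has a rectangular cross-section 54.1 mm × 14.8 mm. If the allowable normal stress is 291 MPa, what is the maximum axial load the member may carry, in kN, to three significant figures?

A = 800.7 mm².
P_max = σ_allow · A = 291 · 800.7 = 233000 N = 233 kN.

233 kN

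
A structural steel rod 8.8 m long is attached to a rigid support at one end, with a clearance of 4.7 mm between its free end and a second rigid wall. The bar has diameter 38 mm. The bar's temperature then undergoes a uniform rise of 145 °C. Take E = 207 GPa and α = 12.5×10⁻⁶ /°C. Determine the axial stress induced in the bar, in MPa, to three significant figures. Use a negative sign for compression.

-265 MPa

Free thermal expansion αLΔT = 12.5e-6 · 8800 · 145 = 15.95 mm.
The walls engage after the gap closes; constrained expansion = 15.95 − 4.7 = 11.25 mm.
The walls impose strain ε = −(11.25)/8800 = -1.2784e-03; σ = Eε = 207000 · -1.2784e-03 = -264.6 MPa.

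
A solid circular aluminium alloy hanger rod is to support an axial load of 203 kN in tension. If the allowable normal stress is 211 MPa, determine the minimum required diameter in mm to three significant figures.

Required area A ≥ P/σ_allow = 203000/211 = 962.1 mm².
For a solid circular section, d ≥ √(4A/π) = 35 mm.

35.0 mm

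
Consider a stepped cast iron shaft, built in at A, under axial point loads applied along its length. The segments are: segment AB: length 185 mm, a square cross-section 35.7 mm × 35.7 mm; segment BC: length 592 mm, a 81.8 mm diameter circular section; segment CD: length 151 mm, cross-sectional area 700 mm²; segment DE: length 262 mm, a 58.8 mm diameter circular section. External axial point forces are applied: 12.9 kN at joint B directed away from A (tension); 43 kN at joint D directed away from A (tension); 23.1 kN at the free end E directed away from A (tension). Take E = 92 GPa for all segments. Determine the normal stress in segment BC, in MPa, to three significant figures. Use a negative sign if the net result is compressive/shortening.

12.6 MPa

Internal axial forces (sectioning from the free end, tension +): N_DE = 23.1 kN, N_CD = 66.1 kN, N_BC = 66.1 kN, N_AB = 79 kN.
A_BC = 5255 mm².
σ_BC = N_BC/A_BC = 66100/5255 = 12.58 MPa.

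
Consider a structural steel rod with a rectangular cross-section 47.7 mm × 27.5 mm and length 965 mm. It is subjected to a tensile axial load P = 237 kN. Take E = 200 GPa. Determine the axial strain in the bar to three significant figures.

9.03e-04

A = 1312 mm².
σ = N/A = 180.7 MPa; ε = σ/E = 180.7/200000 = 9.034e-04.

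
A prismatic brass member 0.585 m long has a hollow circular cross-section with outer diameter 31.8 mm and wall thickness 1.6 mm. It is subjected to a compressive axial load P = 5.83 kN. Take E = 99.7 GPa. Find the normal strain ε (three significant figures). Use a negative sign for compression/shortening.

A = 151.8 mm².
σ = N/A = -38.41 MPa; ε = σ/E = -38.41/99700 = -3.852e-04.

-3.85e-04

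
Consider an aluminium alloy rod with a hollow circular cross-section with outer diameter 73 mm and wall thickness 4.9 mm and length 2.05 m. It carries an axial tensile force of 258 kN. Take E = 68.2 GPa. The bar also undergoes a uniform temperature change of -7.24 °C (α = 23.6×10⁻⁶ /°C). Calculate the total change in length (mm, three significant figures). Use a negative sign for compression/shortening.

A = 1048 mm².
δ_mech = NL/(AE) = 258000·2050/(1048·68200) = 7.398 mm.
δ_thermal = αLΔT = 23.6e-6·2050·-7.24 = -0.3503 mm.
δ = δ_mech + δ_thermal = 7.047 mm.

7.05 mm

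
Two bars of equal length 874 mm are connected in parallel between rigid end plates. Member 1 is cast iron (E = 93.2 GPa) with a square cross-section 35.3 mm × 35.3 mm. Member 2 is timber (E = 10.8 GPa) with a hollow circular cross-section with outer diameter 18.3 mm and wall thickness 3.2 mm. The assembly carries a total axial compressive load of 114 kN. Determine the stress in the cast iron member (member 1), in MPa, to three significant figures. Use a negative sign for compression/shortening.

-90.2 MPa

A_1 = 1246 mm².
A_2 = 151.8 mm².
Equal strain + equilibrium ⇒ each member carries load in proportion to AE: A₁E₁ = 116100000 N, A₂E₂ = 1639000 N, ΣAE = 117800000 N.
σ₁ = P·E₁/ΣAE = -114000·93200/117800000 = -90.21 MPa.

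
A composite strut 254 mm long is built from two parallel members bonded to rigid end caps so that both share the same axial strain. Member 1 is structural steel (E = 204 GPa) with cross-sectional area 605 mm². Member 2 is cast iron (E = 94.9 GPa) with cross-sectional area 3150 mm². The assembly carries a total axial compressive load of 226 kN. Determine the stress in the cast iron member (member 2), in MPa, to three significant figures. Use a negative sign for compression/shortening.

Equal strain + equilibrium ⇒ each member carries load in proportion to AE: A₁E₁ = 123400000 N, A₂E₂ = 298900000 N, ΣAE = 422400000 N.
σ₂ = P·E₂/ΣAE = -226000·94900/422400000 = -50.78 MPa.

-50.8 MPa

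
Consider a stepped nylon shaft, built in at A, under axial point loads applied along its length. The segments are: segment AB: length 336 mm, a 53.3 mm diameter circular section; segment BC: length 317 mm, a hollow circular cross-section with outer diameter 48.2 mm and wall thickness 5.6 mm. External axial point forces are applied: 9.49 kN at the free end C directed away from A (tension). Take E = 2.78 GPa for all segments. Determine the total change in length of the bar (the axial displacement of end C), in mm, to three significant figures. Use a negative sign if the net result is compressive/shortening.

1.96 mm

Internal axial forces (sectioning from the free end, tension +): N_BC = 9.49 kN, N_AB = 9.49 kN.
A_AB = 2231 mm².
A_BC = 749.5 mm².
δ_AB = 9490·336/(2231·2780) = 0.5141 mm
δ_BC = 9490·317/(749.5·2780) = 1.444 mm
δ = Σδ_i = 1.958 mm.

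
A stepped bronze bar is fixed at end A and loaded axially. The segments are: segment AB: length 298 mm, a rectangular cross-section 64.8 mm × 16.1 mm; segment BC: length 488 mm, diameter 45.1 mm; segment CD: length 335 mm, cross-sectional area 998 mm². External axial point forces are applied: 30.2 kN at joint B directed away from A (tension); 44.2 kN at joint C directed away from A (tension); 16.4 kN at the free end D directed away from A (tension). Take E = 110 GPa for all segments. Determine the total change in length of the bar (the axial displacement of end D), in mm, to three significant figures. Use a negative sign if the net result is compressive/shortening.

0.454 mm

Internal axial forces (sectioning from the free end, tension +): N_CD = 16.4 kN, N_BC = 60.6 kN, N_AB = 90.8 kN.
A_AB = 1043 mm².
A_BC = 1598 mm².
δ_AB = 90800·298/(1043·110000) = 0.2358 mm
δ_BC = 60600·488/(1598·110000) = 0.1683 mm
δ_CD = 16400·335/(998·110000) = 0.05005 mm
δ = Σδ_i = 0.4541 mm.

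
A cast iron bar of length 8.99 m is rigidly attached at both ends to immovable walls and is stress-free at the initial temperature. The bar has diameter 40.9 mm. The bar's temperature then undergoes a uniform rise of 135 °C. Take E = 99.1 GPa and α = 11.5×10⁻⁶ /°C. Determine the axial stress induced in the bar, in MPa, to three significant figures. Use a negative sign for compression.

-154 MPa

Free thermal expansion αLΔT = 11.5e-6 · 8990 · 135 = 13.96 mm.
The walls impose strain ε = −(13.96)/8990 = -1.5525e-03; σ = Eε = 99100 · -1.5525e-03 = -153.9 MPa.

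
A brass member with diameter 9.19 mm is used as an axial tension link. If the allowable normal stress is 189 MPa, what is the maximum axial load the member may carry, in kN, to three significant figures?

A = 66.33 mm².
P_max = σ_allow · A = 189 · 66.33 = 12540 N = 12.54 kN.

12.5 kN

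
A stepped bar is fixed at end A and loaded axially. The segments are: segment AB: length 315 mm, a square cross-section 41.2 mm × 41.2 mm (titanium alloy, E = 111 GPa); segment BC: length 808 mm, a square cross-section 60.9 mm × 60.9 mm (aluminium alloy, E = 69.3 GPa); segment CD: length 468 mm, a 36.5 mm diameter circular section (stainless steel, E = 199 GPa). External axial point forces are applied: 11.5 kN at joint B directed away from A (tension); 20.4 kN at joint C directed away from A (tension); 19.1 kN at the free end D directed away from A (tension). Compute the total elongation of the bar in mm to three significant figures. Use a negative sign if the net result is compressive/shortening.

Internal axial forces (sectioning from the free end, tension +): N_CD = 19.1 kN, N_BC = 39.5 kN, N_AB = 51 kN.
A_AB = 1697 mm².
A_BC = 3709 mm².
A_CD = 1046 mm².
δ_AB = 51000·315/(1697·111000) = 0.08526 mm
δ_BC = 39500·808/(3709·69300) = 0.1242 mm
δ_CD = 19100·468/(1046·199000) = 0.04293 mm
δ = Σδ_i = 0.2524 mm.

0.252 mm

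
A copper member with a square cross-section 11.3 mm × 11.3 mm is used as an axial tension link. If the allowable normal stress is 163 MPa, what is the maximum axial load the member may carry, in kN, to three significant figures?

20.8 kN

A = 127.7 mm².
P_max = σ_allow · A = 163 · 127.7 = 20810 N = 20.81 kN.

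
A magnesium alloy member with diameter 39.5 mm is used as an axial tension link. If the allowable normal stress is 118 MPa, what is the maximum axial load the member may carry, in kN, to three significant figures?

145 kN

A = 1225 mm².
P_max = σ_allow · A = 118 · 1225 = 144600 N = 144.6 kN.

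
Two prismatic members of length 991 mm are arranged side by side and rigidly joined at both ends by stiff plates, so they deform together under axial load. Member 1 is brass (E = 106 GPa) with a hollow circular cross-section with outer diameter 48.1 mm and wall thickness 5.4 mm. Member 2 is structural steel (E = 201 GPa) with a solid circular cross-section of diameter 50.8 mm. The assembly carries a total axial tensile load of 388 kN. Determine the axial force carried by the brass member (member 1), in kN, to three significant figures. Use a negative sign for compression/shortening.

A_1 = 724.4 mm².
A_2 = 2027 mm².
Equal strain + equilibrium ⇒ each member carries load in proportion to AE: A₁E₁ = 76790000 N, A₂E₂ = 407400000 N, ΣAE = 484200000 N.
F₁ = P·A₁E₁/ΣAE = 388000·76790000/484200000 = 61530 N.

61.5 kN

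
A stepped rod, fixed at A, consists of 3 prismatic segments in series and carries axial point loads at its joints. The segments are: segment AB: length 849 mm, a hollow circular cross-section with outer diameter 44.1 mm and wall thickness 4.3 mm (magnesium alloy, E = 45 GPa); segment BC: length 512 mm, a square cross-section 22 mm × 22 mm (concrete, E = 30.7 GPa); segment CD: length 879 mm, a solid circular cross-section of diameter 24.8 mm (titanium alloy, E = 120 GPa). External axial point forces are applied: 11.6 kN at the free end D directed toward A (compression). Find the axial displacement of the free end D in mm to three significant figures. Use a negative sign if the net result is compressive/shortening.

Internal axial forces (sectioning from the free end, tension +): N_CD = -11.6 kN, N_BC = -11.6 kN, N_AB = -11.6 kN.
A_AB = 537.7 mm².
A_BC = 484 mm².
A_CD = 483.1 mm².
δ_AB = -11600·849/(537.7·45000) = -0.4071 mm
δ_BC = -11600·512/(484·30700) = -0.3997 mm
δ_CD = -11600·879/(483.1·120000) = -0.1759 mm
δ = Σδ_i = -0.9827 mm.

-0.983 mm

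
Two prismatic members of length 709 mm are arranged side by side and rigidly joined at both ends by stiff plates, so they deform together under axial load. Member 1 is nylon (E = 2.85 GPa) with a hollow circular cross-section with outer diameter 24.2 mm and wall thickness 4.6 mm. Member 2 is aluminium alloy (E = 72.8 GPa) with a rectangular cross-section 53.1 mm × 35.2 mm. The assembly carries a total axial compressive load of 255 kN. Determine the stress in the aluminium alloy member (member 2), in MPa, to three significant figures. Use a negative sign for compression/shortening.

A_1 = 283.2 mm².
A_2 = 1869 mm².
Equal strain + equilibrium ⇒ each member carries load in proportion to AE: A₁E₁ = 807300 N, A₂E₂ = 136100000 N, ΣAE = 136900000 N.
σ₂ = P·E₂/ΣAE = -255000·72800/136900000 = -135.6 MPa.

-136 MPa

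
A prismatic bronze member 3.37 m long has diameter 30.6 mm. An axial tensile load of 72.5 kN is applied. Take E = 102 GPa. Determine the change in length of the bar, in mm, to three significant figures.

3.26 mm

A = 735.4 mm².
δ_mech = NL/(AE) = 72500·3370/(735.4·102000) = 3.257 mm.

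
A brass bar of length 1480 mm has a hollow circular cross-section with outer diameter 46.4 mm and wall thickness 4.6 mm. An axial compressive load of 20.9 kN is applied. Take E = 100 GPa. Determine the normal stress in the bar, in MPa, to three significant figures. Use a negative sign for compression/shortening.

-34.6 MPa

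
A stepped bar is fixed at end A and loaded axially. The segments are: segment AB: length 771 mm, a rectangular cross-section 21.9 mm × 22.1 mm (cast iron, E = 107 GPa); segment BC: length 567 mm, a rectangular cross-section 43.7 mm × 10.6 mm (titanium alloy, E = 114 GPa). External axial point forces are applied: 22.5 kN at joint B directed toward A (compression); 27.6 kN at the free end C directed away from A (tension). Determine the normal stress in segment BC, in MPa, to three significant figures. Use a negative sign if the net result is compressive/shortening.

Internal axial forces (sectioning from the free end, tension +): N_BC = 27.6 kN, N_AB = 5.1 kN.
A_BC = 463.2 mm².
σ_BC = N_BC/A_BC = 27600/463.2 = 59.58 MPa.

59.6 MPa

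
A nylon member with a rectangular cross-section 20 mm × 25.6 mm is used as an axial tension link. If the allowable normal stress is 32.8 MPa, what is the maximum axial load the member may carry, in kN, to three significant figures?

16.8 kN

A = 512 mm².
P_max = σ_allow · A = 32.8 · 512 = 16790 N = 16.79 kN.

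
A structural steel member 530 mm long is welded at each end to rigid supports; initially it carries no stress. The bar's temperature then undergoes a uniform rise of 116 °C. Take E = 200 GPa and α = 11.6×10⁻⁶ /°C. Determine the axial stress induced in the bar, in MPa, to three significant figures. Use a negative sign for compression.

-269 MPa

Free thermal expansion αLΔT = 11.6e-6 · 530 · 116 = 0.7132 mm.
The walls impose strain ε = −(0.7132)/530 = -1.3456e-03; σ = Eε = 200000 · -1.3456e-03 = -269.1 MPa.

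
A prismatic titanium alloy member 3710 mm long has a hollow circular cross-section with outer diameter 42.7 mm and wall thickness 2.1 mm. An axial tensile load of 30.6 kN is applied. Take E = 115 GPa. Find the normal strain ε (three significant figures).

A = 267.9 mm².
σ = N/A = 114.2 MPa; ε = σ/E = 114.2/115000 = 9.934e-04.

9.93e-04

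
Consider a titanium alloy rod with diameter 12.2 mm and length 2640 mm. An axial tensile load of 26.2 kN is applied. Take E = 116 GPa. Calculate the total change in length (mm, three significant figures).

5.10 mm

A = 116.9 mm².
δ_mech = NL/(AE) = 26200·2640/(116.9·116000) = 5.101 mm.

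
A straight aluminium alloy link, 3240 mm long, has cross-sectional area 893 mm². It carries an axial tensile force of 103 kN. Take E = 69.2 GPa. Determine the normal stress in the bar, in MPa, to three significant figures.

σ = N/A = 103000/893 = 115.3 MPa.

115 MPa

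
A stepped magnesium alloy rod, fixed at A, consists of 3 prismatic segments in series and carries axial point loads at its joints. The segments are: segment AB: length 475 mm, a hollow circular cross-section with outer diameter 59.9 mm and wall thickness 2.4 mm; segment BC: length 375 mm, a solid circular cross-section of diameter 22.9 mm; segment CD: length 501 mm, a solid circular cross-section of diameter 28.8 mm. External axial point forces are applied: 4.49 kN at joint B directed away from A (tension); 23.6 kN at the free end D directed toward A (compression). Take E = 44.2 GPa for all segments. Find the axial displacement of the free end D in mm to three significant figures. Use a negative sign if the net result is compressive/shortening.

-1.37 mm

Internal axial forces (sectioning from the free end, tension +): N_CD = -23.6 kN, N_BC = -23.6 kN, N_AB = -19.11 kN.
A_AB = 433.5 mm².
A_BC = 411.9 mm².
A_CD = 651.4 mm².
δ_AB = -19110·475/(433.5·44200) = -0.4737 mm
δ_BC = -23600·375/(411.9·44200) = -0.4861 mm
δ_CD = -23600·501/(651.4·44200) = -0.4106 mm
δ = Σδ_i = -1.37 mm.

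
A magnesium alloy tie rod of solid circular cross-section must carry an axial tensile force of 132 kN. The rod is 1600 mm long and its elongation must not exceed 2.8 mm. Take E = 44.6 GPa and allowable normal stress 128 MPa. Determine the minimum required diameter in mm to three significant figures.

46.4 mm

Required area A ≥ P/σ_allow = 132000/128 = 1031 mm².
For a solid circular section, d ≥ √(4A/π) = 36.24 mm.
Elongation limit: A ≥ PL/(Eδ_allow) = 132000·1600/(44600·2.8) = 1691 mm² ⇒ d ≥ 46.4 mm.
The elongation limit governs.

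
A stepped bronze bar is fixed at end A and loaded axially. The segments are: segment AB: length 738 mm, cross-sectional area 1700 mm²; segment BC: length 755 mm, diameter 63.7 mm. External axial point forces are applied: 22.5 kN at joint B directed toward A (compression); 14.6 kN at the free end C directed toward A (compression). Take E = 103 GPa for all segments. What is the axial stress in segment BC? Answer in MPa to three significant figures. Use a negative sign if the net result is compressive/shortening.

Internal axial forces (sectioning from the free end, tension +): N_BC = -14.6 kN, N_AB = -37.1 kN.
A_BC = 3187 mm².
σ_BC = N_BC/A_BC = -14600/3187 = -4.581 MPa.

-4.58 MPa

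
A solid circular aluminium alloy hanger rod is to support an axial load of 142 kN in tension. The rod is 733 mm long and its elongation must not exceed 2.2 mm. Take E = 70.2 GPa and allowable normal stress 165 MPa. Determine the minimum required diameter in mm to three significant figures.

Required area A ≥ P/σ_allow = 142000/165 = 860.6 mm².
For a solid circular section, d ≥ √(4A/π) = 33.1 mm.
Elongation limit: A ≥ PL/(Eδ_allow) = 142000·733/(70200·2.2) = 674 mm² ⇒ d ≥ 29.29 mm.
The stress limit governs.

33.1 mm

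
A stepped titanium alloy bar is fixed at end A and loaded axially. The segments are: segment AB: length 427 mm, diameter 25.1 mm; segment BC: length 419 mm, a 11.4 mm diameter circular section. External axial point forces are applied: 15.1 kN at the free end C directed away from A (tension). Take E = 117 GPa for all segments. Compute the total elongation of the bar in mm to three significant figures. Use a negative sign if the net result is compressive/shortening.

Internal axial forces (sectioning from the free end, tension +): N_BC = 15.1 kN, N_AB = 15.1 kN.
A_AB = 494.8 mm².
A_BC = 102.1 mm².
δ_AB = 15100·427/(494.8·117000) = 0.1114 mm
δ_BC = 15100·419/(102.1·117000) = 0.5298 mm
δ = Σδ_i = 0.6412 mm.

0.641 mm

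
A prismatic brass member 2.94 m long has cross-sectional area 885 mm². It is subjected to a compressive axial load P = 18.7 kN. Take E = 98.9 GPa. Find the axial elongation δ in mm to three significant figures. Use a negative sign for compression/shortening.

δ_mech = NL/(AE) = -18700·2940/(885·98900) = -0.6281 mm.

-0.628 mm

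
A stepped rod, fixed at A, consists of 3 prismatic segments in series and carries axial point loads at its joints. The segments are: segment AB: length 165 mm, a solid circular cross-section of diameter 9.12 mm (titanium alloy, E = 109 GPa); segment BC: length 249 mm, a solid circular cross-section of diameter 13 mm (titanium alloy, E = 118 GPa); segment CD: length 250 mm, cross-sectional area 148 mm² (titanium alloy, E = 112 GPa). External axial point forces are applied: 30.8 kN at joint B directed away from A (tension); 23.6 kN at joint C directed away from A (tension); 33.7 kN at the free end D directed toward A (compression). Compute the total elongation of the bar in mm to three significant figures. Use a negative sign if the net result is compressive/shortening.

-0.189 mm

Internal axial forces (sectioning from the free end, tension +): N_CD = -33.7 kN, N_BC = -10.1 kN, N_AB = 20.7 kN.
A_AB = 65.33 mm².
A_BC = 132.7 mm².
δ_AB = 20700·165/(65.33·109000) = 0.4797 mm
δ_BC = -10100·249/(132.7·118000) = -0.1606 mm
δ_CD = -33700·250/(148·112000) = -0.5083 mm
δ = Σδ_i = -0.1892 mm.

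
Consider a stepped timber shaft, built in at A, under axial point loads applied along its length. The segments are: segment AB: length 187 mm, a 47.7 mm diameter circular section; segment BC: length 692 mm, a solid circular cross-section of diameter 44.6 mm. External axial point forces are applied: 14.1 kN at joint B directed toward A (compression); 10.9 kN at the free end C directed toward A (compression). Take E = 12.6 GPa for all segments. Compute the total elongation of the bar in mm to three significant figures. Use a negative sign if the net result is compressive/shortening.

-0.591 mm

Internal axial forces (sectioning from the free end, tension +): N_BC = -10.9 kN, N_AB = -25 kN.
A_AB = 1787 mm².
A_BC = 1562 mm².
δ_AB = -25000·187/(1787·12600) = -0.2076 mm
δ_BC = -10900·692/(1562·12600) = -0.3832 mm
δ = Σδ_i = -0.5908 mm.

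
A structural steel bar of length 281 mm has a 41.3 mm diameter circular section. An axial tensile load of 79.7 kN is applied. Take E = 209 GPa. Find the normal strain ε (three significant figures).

A = 1340 mm².
σ = N/A = 59.49 MPa; ε = σ/E = 59.49/209000 = 2.847e-04.

2.85e-04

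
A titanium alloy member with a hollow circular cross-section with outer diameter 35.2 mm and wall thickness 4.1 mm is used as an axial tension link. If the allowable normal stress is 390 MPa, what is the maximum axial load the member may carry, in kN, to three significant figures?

156 kN

A = 400.6 mm².
P_max = σ_allow · A = 390 · 400.6 = 156200 N = 156.2 kN.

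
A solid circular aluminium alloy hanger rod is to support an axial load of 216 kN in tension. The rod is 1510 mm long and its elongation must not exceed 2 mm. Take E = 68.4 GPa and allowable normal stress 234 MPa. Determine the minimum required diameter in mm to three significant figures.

55.1 mm

Required area A ≥ P/σ_allow = 216000/234 = 923.1 mm².
For a solid circular section, d ≥ √(4A/π) = 34.28 mm.
Elongation limit: A ≥ PL/(Eδ_allow) = 216000·1510/(68400·2) = 2384 mm² ⇒ d ≥ 55.1 mm.
The elongation limit governs.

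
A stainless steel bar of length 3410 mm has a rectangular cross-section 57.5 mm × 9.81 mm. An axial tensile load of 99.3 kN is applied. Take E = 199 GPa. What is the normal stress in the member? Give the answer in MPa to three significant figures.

176 MPa

A = 564.1 mm².
σ = N/A = 99300/564.1 = 176 MPa.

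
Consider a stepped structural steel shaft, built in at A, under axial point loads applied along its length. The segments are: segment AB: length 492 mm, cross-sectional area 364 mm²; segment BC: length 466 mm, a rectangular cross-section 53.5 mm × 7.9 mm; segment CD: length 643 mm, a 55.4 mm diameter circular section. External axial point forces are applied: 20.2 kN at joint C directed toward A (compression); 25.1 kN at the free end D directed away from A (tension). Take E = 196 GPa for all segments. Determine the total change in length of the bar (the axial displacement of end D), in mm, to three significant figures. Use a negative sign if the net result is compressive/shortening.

0.0955 mm

Internal axial forces (sectioning from the free end, tension +): N_CD = 25.1 kN, N_BC = 4.9 kN, N_AB = 4.9 kN.
A_BC = 422.7 mm².
A_CD = 2411 mm².
δ_AB = 4900·492/(364·196000) = 0.03379 mm
δ_BC = 4900·466/(422.7·196000) = 0.02756 mm
δ_CD = 25100·643/(2411·196000) = 0.03416 mm
δ = Σδ_i = 0.09552 mm.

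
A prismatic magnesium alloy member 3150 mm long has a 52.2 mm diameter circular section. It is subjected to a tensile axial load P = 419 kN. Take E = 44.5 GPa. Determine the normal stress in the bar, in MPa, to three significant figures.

196 MPa

A = 2140 mm².
σ = N/A = 419000/2140 = 195.8 MPa.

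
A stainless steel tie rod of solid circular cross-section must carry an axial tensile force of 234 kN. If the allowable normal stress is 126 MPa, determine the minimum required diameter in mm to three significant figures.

48.6 mm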